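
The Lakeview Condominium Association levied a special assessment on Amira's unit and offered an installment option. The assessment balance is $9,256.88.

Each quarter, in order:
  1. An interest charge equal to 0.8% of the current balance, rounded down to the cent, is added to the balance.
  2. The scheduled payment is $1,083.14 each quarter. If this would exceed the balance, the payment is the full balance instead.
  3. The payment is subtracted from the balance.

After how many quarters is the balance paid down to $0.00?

Quarter 1: $9,256.88 +$74.05 interest = $9,330.93; pay $1,083.14 → $8,247.79
Quarter 2: $8,247.79 +$65.98 interest = $8,313.77; pay $1,083.14 → $7,230.63
Quarter 3: $7,230.63 +$57.84 interest = $7,288.47; pay $1,083.14 → $6,205.33
Quarter 4: $6,205.33 +$49.64 interest = $6,254.97; pay $1,083.14 → $5,171.83
Quarter 5: $5,171.83 +$41.37 interest = $5,213.20; pay $1,083.14 → $4,130.06
Quarter 6: $4,130.06 +$33.04 interest = $4,163.10; pay $1,083.14 → $3,079.96
Quarter 7: $3,079.96 +$24.63 interest = $3,104.59; pay $1,083.14 → $2,021.45
Quarter 8: $2,021.45 +$16.17 interest = $2,037.62; pay $1,083.14 → $954.48
Quarter 9: $954.48 +$7.63 interest = $962.11; pay $962.11 → $0.00
Balance reaches $0.00 in quarter 9.

9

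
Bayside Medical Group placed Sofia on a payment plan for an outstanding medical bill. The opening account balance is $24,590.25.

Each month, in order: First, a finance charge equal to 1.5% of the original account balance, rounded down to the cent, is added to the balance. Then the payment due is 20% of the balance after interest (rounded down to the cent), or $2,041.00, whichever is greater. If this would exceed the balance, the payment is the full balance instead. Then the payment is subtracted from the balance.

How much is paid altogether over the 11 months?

$28,647.60

Month 1: $24,590.25 +$368.85 interest = $24,959.10; pay $4,991.82 → $19,967.28
Month 2: $19,967.28 +$368.85 interest = $20,336.13; pay $4,067.22 → $16,268.91
Month 3: $16,268.91 +$368.85 interest = $16,637.76; pay $3,327.55 → $13,310.21
Month 4: $13,310.21 +$368.85 interest = $13,679.06; pay $2,735.81 → $10,943.25
Month 5: $10,943.25 +$368.85 interest = $11,312.10; pay $2,262.42 → $9,049.68
Month 6: $9,049.68 +$368.85 interest = $9,418.53; pay $2,041.00 → $7,377.53
Month 7: $7,377.53 +$368.85 interest = $7,746.38; pay $2,041.00 → $5,705.38
Month 8: $5,705.38 +$368.85 interest = $6,074.23; pay $2,041.00 → $4,033.23
Month 9: $4,033.23 +$368.85 interest = $4,402.08; pay $2,041.00 → $2,361.08
Month 10: $2,361.08 +$368.85 interest = $2,729.93; pay $2,041.00 → $688.93
Month 11: $688.93 +$368.85 interest = $1,057.78; pay $1,057.78 → $0.00
Total paid: $28,647.60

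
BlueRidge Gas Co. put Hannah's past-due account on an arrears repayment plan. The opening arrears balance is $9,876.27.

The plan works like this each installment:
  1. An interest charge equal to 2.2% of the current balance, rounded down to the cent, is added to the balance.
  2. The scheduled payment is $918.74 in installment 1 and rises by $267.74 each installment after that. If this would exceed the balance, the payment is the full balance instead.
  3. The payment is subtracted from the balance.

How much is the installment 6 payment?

Installment 1: opening $9,876.27; interest $217.27 → $10,093.54; payment $918.74; balance $9,174.80
Installment 2: opening $9,174.80; interest $201.84 → $9,376.64; payment $1,186.48; balance $8,190.16
Installment 3: opening $8,190.16; interest $180.18 → $8,370.34; payment $1,454.22; balance $6,916.12
Installment 4: opening $6,916.12; interest $152.15 → $7,068.27; payment $1,721.96; balance $5,346.31
Installment 5: opening $5,346.31; interest $117.61 → $5,463.92; payment $1,989.70; balance $3,474.22
Installment 6: opening $3,474.22; interest $76.43 → $3,550.65; payment $2,257.44; balance $1,293.21

$2,257.44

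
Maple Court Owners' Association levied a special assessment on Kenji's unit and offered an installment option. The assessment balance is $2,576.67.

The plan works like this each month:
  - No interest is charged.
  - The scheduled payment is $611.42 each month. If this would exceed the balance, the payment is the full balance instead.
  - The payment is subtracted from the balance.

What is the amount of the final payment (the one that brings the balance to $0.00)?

# | Opening | Payment | End bal
1 | $2,576.67 | $611.42 | $1,965.25
2 | $1,965.25 | $611.42 | $1,353.83
3 | $1,353.83 | $611.42 | $742.41
4 | $742.41 | $611.42 | $130.99
5 | $130.99 | $130.99 | $0.00

$130.99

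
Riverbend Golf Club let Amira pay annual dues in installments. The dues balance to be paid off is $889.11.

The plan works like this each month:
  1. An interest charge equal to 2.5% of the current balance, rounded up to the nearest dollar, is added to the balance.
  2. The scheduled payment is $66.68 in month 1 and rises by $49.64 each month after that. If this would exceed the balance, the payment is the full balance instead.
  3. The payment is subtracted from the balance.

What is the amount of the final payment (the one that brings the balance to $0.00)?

Month 1: opening $889.11; interest $23.00 → $912.11; payment $66.68; balance $845.43
Month 2: opening $845.43; interest $22.00 → $867.43; payment $116.32; balance $751.11
Month 3: opening $751.11; interest $19.00 → $770.11; payment $165.96; balance $604.15
Month 4: opening $604.15; interest $16.00 → $620.15; payment $215.60; balance $404.55
Month 5: opening $404.55; interest $11.00 → $415.55; payment $265.24; balance $150.31
Month 6: opening $150.31; interest $4.00 → $154.31; payment $154.31; balance $0.00

$154.31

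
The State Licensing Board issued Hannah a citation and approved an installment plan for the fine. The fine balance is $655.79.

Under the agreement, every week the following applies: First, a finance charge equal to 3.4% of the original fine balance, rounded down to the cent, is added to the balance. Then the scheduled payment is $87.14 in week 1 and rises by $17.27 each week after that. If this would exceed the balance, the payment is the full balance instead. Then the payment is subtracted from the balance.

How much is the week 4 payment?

# | Opening | Interest | Payment | End bal
1 | $655.79 | $22.29 | $87.14 | $590.94
2 | $590.94 | $22.29 | $104.41 | $508.82
3 | $508.82 | $22.29 | $121.68 | $409.43
4 | $409.43 | $22.29 | $138.95 | $292.77

$138.95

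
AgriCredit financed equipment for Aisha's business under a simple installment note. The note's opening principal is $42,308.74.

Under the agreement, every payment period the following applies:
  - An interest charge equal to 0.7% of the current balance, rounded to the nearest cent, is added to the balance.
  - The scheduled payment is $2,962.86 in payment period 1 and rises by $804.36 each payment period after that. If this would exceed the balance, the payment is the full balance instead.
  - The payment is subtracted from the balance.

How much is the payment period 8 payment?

$6,198.31

Payment period 1: opening $42,308.74; interest $296.16 → $42,604.90; payment $2,962.86; balance $39,642.04
Payment period 2: opening $39,642.04; interest $277.49 → $39,919.53; payment $3,767.22; balance $36,152.31
Payment period 3: opening $36,152.31; interest $253.07 → $36,405.38; payment $4,571.58; balance $31,833.80
Payment period 4: opening $31,833.80; interest $222.84 → $32,056.64; payment $5,375.94; balance $26,680.70
Payment period 5: opening $26,680.70; interest $186.76 → $26,867.46; payment $6,180.30; balance $20,687.16
Payment period 6: opening $20,687.16; interest $144.81 → $20,831.97; payment $6,984.66; balance $13,847.31
Payment period 7: opening $13,847.31; interest $96.93 → $13,944.24; payment $7,789.02; balance $6,155.22
Payment period 8: opening $6,155.22; interest $43.09 → $6,198.31; payment $6,198.31; balance $0.00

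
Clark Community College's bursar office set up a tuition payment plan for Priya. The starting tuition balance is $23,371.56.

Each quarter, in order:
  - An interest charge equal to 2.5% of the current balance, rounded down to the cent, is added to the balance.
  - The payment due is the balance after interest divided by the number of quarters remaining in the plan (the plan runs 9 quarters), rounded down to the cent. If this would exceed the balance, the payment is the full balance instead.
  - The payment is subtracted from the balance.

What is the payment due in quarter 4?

Quarter 1: opening $23,371.56; interest $584.28 → $23,955.84; payment $2,661.76; balance $21,294.08
Quarter 2: opening $21,294.08; interest $532.35 → $21,826.43; payment $2,728.30; balance $19,098.13
Quarter 3: opening $19,098.13; interest $477.45 → $19,575.58; payment $2,796.51; balance $16,779.07
Quarter 4: opening $16,779.07; interest $419.47 → $17,198.54; payment $2,866.42; balance $14,332.12

$2,866.42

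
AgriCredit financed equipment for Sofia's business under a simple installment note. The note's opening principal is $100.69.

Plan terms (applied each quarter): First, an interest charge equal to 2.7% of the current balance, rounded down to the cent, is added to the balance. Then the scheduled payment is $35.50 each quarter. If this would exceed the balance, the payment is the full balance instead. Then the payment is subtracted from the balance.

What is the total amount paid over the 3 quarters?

# | Opening | Interest | Payment | End bal
1 | $100.69 | $2.71 | $35.50 | $67.90
2 | $67.90 | $1.83 | $35.50 | $34.23
3 | $34.23 | $0.92 | $35.15 | $0.00
Total paid: $106.15

$106.15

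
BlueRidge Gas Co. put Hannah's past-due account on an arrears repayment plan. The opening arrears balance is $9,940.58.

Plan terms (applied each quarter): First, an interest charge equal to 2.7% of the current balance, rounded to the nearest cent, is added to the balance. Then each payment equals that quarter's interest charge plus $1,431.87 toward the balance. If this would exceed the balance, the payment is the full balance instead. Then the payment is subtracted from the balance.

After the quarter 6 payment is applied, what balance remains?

Quarter 1: opening $9,940.58; interest $268.40 → $10,208.98; payment $1,700.27; balance $8,508.71
Quarter 2: opening $8,508.71; interest $229.74 → $8,738.45; payment $1,661.61; balance $7,076.84
Quarter 3: opening $7,076.84; interest $191.07 → $7,267.91; payment $1,622.94; balance $5,644.97
Quarter 4: opening $5,644.97; interest $152.41 → $5,797.38; payment $1,584.28; balance $4,213.10
Quarter 5: opening $4,213.10; interest $113.75 → $4,326.85; payment $1,545.62; balance $2,781.23
Quarter 6: opening $2,781.23; interest $75.09 → $2,856.32; payment $1,506.96; balance $1,349.36

$1,349.36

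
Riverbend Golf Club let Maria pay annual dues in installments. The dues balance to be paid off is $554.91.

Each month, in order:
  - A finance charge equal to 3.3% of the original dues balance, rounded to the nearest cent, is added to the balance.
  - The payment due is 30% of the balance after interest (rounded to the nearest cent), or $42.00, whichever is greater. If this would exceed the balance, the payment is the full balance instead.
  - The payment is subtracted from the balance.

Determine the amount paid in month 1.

$171.97

Month 1: opening $554.91; interest $18.31 → $573.22; payment $171.97; balance $401.25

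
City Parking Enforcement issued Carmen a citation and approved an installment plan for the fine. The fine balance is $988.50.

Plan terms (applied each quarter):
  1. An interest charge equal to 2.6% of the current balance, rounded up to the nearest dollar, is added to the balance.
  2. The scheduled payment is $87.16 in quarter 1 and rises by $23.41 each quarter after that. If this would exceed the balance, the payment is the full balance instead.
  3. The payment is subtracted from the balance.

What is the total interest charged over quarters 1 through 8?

$128.00

Quarter 1: opening $988.50; interest $26.00 → $1,014.50; payment $87.16; balance $927.34
Quarter 2: opening $927.34; interest $25.00 → $952.34; payment $110.57; balance $841.77
Quarter 3: opening $841.77; interest $22.00 → $863.77; payment $133.98; balance $729.79
Quarter 4: opening $729.79; interest $19.00 → $748.79; payment $157.39; balance $591.40
Quarter 5: opening $591.40; interest $16.00 → $607.40; payment $180.80; balance $426.60
Quarter 6: opening $426.60; interest $12.00 → $438.60; payment $204.21; balance $234.39
Quarter 7: opening $234.39; interest $7.00 → $241.39; payment $227.62; balance $13.77
Quarter 8: opening $13.77; interest $1.00 → $14.77; payment $14.77; balance $0.00
Total interest: $26.00 + $25.00 + $22.00 + $19.00 + $16.00 + $12.00 + $7.00 + $1.00 = $128.00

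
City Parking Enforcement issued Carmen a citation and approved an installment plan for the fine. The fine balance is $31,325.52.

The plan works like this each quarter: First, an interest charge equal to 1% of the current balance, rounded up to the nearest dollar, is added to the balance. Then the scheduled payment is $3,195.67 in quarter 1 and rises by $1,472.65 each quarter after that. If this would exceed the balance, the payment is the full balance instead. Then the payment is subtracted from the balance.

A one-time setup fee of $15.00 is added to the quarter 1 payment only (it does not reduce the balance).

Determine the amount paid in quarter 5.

Quarter 1: opening $31,325.52; interest $314.00 → $31,639.52; payment $3,195.67 (+ $15.00 fee); balance $28,443.85
Quarter 2: opening $28,443.85; interest $285.00 → $28,728.85; payment $4,668.32; balance $24,060.53
Quarter 3: opening $24,060.53; interest $241.00 → $24,301.53; payment $6,140.97; balance $18,160.56
Quarter 4: opening $18,160.56; interest $182.00 → $18,342.56; payment $7,613.62; balance $10,728.94
Quarter 5: opening $10,728.94; interest $108.00 → $10,836.94; payment $9,086.27; balance $1,750.67

$9,086.27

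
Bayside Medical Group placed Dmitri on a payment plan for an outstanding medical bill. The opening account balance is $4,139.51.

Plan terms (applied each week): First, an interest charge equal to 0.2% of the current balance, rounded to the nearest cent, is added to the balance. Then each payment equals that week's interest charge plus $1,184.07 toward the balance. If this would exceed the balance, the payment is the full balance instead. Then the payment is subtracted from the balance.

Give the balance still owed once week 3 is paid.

Week 1: $4,139.51 +$8.28 interest = $4,147.79; pay $1,192.35 → $2,955.44
Week 2: $2,955.44 +$5.91 interest = $2,961.35; pay $1,189.98 → $1,771.37
Week 3: $1,771.37 +$3.54 interest = $1,774.91; pay $1,187.61 → $587.30

$587.30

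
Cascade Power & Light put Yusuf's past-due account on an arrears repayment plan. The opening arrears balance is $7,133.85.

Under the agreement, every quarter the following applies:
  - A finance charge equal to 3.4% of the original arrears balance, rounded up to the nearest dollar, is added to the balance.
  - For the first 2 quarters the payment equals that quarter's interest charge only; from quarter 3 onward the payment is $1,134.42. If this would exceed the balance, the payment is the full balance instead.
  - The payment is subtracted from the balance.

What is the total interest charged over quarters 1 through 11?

$2,673.00

# | Opening | Interest | Payment | End bal
1 | $7,133.85 | $243.00 | $243.00 | $7,133.85
2 | $7,133.85 | $243.00 | $243.00 | $7,133.85
3 | $7,133.85 | $243.00 | $1,134.42 | $6,242.43
4 | $6,242.43 | $243.00 | $1,134.42 | $5,351.01
5 | $5,351.01 | $243.00 | $1,134.42 | $4,459.59
6 | $4,459.59 | $243.00 | $1,134.42 | $3,568.17
7 | $3,568.17 | $243.00 | $1,134.42 | $2,676.75
8 | $2,676.75 | $243.00 | $1,134.42 | $1,785.33
9 | $1,785.33 | $243.00 | $1,134.42 | $893.91
10 | $893.91 | $243.00 | $1,134.42 | $2.49
11 | $2.49 | $243.00 | $245.49 | $0.00
Total interest: $243.00 + $243.00 + $243.00 + $243.00 + $243.00 + $243.00 + $243.00 + $243.00 + $243.00 + $243.00 + $243.00 = $2,673.00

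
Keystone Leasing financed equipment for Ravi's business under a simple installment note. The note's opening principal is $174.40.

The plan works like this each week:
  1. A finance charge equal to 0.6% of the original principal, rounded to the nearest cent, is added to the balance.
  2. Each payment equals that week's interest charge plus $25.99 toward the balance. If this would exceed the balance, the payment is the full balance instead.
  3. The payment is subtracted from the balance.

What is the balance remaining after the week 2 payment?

Week 1: $174.40 +$1.05 interest = $175.45; pay $27.04 → $148.41
Week 2: $148.41 +$1.05 interest = $149.46; pay $27.04 → $122.42

$122.42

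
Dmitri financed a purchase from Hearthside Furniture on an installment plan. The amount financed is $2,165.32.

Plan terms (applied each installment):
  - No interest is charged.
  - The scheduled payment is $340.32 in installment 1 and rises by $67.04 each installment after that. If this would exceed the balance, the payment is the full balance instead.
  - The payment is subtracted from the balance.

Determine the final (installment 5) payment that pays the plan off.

$401.80

# | Opening | Payment | End bal
1 | $2,165.32 | $340.32 | $1,825.00
2 | $1,825.00 | $407.36 | $1,417.64
3 | $1,417.64 | $474.40 | $943.24
4 | $943.24 | $541.44 | $401.80
5 | $401.80 | $401.80 | $0.00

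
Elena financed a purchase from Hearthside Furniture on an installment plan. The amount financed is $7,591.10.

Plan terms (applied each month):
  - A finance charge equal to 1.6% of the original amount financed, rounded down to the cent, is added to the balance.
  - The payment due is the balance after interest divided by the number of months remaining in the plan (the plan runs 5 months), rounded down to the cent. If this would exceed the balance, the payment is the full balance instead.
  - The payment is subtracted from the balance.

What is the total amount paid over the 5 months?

$8,198.35

Month 1: $7,591.10 +$121.45 interest = $7,712.55; pay $1,542.51 → $6,170.04
Month 2: $6,170.04 +$121.45 interest = $6,291.49; pay $1,572.87 → $4,718.62
Month 3: $4,718.62 +$121.45 interest = $4,840.07; pay $1,613.35 → $3,226.72
Month 4: $3,226.72 +$121.45 interest = $3,348.17; pay $1,674.08 → $1,674.09
Month 5: $1,674.09 +$121.45 interest = $1,795.54; pay $1,795.54 → $0.00
Total paid: $8,198.35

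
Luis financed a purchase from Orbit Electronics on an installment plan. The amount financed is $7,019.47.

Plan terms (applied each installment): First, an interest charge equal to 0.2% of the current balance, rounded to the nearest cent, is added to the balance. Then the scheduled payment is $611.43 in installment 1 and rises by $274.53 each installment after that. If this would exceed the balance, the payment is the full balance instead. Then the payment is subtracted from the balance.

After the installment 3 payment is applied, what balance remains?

Installment 1: opening $7,019.47; interest $14.04 → $7,033.51; payment $611.43; balance $6,422.08
Installment 2: opening $6,422.08; interest $12.84 → $6,434.92; payment $885.96; balance $5,548.96
Installment 3: opening $5,548.96; interest $11.10 → $5,560.06; payment $1,160.49; balance $4,399.57

$4,399.57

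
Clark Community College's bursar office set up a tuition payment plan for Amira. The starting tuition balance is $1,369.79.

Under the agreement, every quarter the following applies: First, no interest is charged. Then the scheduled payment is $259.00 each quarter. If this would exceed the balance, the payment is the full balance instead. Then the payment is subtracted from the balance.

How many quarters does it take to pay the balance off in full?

Quarter 1: opening $1,369.79; payment $259.00; balance $1,110.79
Quarter 2: opening $1,110.79; payment $259.00; balance $851.79
Quarter 3: opening $851.79; payment $259.00; balance $592.79
Quarter 4: opening $592.79; payment $259.00; balance $333.79
Quarter 5: opening $333.79; payment $259.00; balance $74.79
Quarter 6: opening $74.79; payment $74.79; balance $0.00
Balance reaches $0.00 in quarter 6.

6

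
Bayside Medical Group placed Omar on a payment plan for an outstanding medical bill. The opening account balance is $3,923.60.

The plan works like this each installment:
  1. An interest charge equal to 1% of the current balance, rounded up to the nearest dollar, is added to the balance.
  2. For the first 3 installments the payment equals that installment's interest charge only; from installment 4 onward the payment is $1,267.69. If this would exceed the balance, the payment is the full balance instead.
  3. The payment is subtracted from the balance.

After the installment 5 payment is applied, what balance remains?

Installment 1: $3,923.60 +$40.00 interest = $3,963.60; pay $40.00 → $3,923.60
Installment 2: $3,923.60 +$40.00 interest = $3,963.60; pay $40.00 → $3,923.60
Installment 3: $3,923.60 +$40.00 interest = $3,963.60; pay $40.00 → $3,923.60
Installment 4: $3,923.60 +$40.00 interest = $3,963.60; pay $1,267.69 → $2,695.91
Installment 5: $2,695.91 +$27.00 interest = $2,722.91; pay $1,267.69 → $1,455.22

$1,455.22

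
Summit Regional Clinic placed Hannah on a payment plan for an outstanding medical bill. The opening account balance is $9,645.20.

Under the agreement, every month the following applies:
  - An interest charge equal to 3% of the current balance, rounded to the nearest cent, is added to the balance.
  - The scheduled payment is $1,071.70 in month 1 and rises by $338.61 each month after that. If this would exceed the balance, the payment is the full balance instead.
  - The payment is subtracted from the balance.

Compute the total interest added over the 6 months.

# | Opening | Interest | Payment | End bal
1 | $9,645.20 | $289.36 | $1,071.70 | $8,862.86
2 | $8,862.86 | $265.89 | $1,410.31 | $7,718.44
3 | $7,718.44 | $231.55 | $1,748.92 | $6,201.07
4 | $6,201.07 | $186.03 | $2,087.53 | $4,299.57
5 | $4,299.57 | $128.99 | $2,426.14 | $2,002.42
6 | $2,002.42 | $60.07 | $2,062.49 | $0.00
Total interest: $289.36 + $265.89 + $231.55 + $186.03 + $128.99 + $60.07 = $1,161.89

$1,161.89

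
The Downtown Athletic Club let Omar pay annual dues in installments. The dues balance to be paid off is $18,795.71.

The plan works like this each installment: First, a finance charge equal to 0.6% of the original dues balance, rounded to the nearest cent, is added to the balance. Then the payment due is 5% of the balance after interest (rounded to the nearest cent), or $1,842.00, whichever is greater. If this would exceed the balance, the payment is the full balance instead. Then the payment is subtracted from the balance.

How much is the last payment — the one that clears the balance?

$1,616.18

Installment 1: $18,795.71 +$112.77 interest = $18,908.48; pay $1,842.00 → $17,066.48
Installment 2: $17,066.48 +$112.77 interest = $17,179.25; pay $1,842.00 → $15,337.25
Installment 3: $15,337.25 +$112.77 interest = $15,450.02; pay $1,842.00 → $13,608.02
Installment 4: $13,608.02 +$112.77 interest = $13,720.79; pay $1,842.00 → $11,878.79
Installment 5: $11,878.79 +$112.77 interest = $11,991.56; pay $1,842.00 → $10,149.56
Installment 6: $10,149.56 +$112.77 interest = $10,262.33; pay $1,842.00 → $8,420.33
Installment 7: $8,420.33 +$112.77 interest = $8,533.10; pay $1,842.00 → $6,691.10
Installment 8: $6,691.10 +$112.77 interest = $6,803.87; pay $1,842.00 → $4,961.87
Installment 9: $4,961.87 +$112.77 interest = $5,074.64; pay $1,842.00 → $3,232.64
Installment 10: $3,232.64 +$112.77 interest = $3,345.41; pay $1,842.00 → $1,503.41
Installment 11: $1,503.41 +$112.77 interest = $1,616.18; pay $1,616.18 → $0.00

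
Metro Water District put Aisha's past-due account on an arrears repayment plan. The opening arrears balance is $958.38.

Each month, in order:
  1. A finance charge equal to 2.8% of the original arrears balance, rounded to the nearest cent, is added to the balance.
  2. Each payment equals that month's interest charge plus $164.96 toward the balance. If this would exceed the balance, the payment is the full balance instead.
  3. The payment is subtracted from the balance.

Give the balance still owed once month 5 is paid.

# | Opening | Interest | Payment | End bal
1 | $958.38 | $26.83 | $191.79 | $793.42
2 | $793.42 | $26.83 | $191.79 | $628.46
3 | $628.46 | $26.83 | $191.79 | $463.50
4 | $463.50 | $26.83 | $191.79 | $298.54
5 | $298.54 | $26.83 | $191.79 | $133.58

$133.58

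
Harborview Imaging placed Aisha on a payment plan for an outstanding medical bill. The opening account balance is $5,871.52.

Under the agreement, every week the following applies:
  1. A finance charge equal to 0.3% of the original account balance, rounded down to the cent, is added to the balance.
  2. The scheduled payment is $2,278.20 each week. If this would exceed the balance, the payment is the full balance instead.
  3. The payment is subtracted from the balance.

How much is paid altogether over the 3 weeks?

Week 1: opening $5,871.52; interest $17.61 → $5,889.13; payment $2,278.20; balance $3,610.93
Week 2: opening $3,610.93; interest $17.61 → $3,628.54; payment $2,278.20; balance $1,350.34
Week 3: opening $1,350.34; interest $17.61 → $1,367.95; payment $1,367.95; balance $0.00
Total paid: $5,924.35

$5,924.35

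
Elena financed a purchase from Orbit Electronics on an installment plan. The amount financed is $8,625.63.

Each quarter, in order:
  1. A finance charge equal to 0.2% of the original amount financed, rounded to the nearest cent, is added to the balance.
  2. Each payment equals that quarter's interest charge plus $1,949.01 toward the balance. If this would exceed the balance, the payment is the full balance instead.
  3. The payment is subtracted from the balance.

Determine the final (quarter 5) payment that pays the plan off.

$846.84

Quarter 1: $8,625.63 +$17.25 interest = $8,642.88; pay $1,966.26 → $6,676.62
Quarter 2: $6,676.62 +$17.25 interest = $6,693.87; pay $1,966.26 → $4,727.61
Quarter 3: $4,727.61 +$17.25 interest = $4,744.86; pay $1,966.26 → $2,778.60
Quarter 4: $2,778.60 +$17.25 interest = $2,795.85; pay $1,966.26 → $829.59
Quarter 5: $829.59 +$17.25 interest = $846.84; pay $846.84 → $0.00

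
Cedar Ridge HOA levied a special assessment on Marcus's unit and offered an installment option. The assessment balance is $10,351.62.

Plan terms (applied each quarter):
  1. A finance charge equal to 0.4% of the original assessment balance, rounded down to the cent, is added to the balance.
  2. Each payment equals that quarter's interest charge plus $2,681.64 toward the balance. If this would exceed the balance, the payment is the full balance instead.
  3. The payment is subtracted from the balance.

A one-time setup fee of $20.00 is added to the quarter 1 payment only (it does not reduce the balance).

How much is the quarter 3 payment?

$2,723.04

Quarter 1: $10,351.62 +$41.40 interest = $10,393.02; pay $2,723.04 (+ $20.00 fee) → $7,669.98
Quarter 2: $7,669.98 +$41.40 interest = $7,711.38; pay $2,723.04 → $4,988.34
Quarter 3: $4,988.34 +$41.40 interest = $5,029.74; pay $2,723.04 → $2,306.70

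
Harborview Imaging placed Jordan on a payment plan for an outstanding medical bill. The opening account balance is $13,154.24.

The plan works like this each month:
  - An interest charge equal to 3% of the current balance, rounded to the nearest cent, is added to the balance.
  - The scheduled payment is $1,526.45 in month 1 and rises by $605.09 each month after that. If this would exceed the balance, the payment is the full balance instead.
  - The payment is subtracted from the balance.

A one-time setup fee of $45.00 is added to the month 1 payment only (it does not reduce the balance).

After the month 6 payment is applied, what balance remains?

$0.00

# | Opening | Interest | Payment | Fee | End bal
1 | $13,154.24 | $394.63 | $1,526.45 | $45.00 | $12,022.42
2 | $12,022.42 | $360.67 | $2,131.54 | — | $10,251.55
3 | $10,251.55 | $307.55 | $2,736.63 | — | $7,822.47
4 | $7,822.47 | $234.67 | $3,341.72 | — | $4,715.42
5 | $4,715.42 | $141.46 | $3,946.81 | — | $910.07
6 | $910.07 | $27.30 | $937.37 | — | $0.00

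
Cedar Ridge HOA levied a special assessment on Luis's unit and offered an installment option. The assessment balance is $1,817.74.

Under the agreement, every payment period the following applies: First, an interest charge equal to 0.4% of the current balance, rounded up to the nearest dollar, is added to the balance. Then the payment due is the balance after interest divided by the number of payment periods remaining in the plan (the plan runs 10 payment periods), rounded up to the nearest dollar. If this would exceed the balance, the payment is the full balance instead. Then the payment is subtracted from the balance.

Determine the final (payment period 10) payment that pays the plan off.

$189.74

Payment period 1: $1,817.74 +$8.00 interest = $1,825.74; pay $183.00 → $1,642.74
Payment period 2: $1,642.74 +$7.00 interest = $1,649.74; pay $184.00 → $1,465.74
Payment period 3: $1,465.74 +$6.00 interest = $1,471.74; pay $184.00 → $1,287.74
Payment period 4: $1,287.74 +$6.00 interest = $1,293.74; pay $185.00 → $1,108.74
Payment period 5: $1,108.74 +$5.00 interest = $1,113.74; pay $186.00 → $927.74
Payment period 6: $927.74 +$4.00 interest = $931.74; pay $187.00 → $744.74
Payment period 7: $744.74 +$3.00 interest = $747.74; pay $187.00 → $560.74
Payment period 8: $560.74 +$3.00 interest = $563.74; pay $188.00 → $375.74
Payment period 9: $375.74 +$2.00 interest = $377.74; pay $189.00 → $188.74
Payment period 10: $188.74 +$1.00 interest = $189.74; pay $189.74 → $0.00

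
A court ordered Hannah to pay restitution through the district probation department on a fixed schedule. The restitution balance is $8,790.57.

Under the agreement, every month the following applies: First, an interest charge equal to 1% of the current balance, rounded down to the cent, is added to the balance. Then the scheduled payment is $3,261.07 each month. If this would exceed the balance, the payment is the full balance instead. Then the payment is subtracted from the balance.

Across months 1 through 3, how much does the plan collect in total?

Month 1: opening $8,790.57; interest $87.90 → $8,878.47; payment $3,261.07; balance $5,617.40
Month 2: opening $5,617.40; interest $56.17 → $5,673.57; payment $3,261.07; balance $2,412.50
Month 3: opening $2,412.50; interest $24.12 → $2,436.62; payment $2,436.62; balance $0.00
Total paid: $8,958.76

$8,958.76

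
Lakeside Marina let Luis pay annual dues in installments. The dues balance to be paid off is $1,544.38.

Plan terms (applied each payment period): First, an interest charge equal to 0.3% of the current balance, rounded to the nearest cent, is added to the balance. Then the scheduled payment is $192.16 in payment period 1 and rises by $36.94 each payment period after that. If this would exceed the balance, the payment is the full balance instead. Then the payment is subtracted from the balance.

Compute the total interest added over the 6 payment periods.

Payment period 1: $1,544.38 +$4.63 interest = $1,549.01; pay $192.16 → $1,356.85
Payment period 2: $1,356.85 +$4.07 interest = $1,360.92; pay $229.10 → $1,131.82
Payment period 3: $1,131.82 +$3.40 interest = $1,135.22; pay $266.04 → $869.18
Payment period 4: $869.18 +$2.61 interest = $871.79; pay $302.98 → $568.81
Payment period 5: $568.81 +$1.71 interest = $570.52; pay $339.92 → $230.60
Payment period 6: $230.60 +$0.69 interest = $231.29; pay $231.29 → $0.00
Total interest: $4.63 + $4.07 + $3.40 + $2.61 + $1.71 + $0.69 = $17.11

$17.11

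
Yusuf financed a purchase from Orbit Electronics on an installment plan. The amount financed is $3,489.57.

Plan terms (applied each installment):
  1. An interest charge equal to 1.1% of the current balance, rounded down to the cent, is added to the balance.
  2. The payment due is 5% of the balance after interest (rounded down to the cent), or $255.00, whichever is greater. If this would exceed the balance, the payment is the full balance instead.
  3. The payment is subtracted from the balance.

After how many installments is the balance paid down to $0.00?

Installment 1: $3,489.57 +$38.38 interest = $3,527.95; pay $255.00 → $3,272.95
Installment 2: $3,272.95 +$36.00 interest = $3,308.95; pay $255.00 → $3,053.95
Installment 3: $3,053.95 +$33.59 interest = $3,087.54; pay $255.00 → $2,832.54
Installment 4: $2,832.54 +$31.15 interest = $2,863.69; pay $255.00 → $2,608.69
Installment 5: $2,608.69 +$28.69 interest = $2,637.38; pay $255.00 → $2,382.38
Installment 6: $2,382.38 +$26.20 interest = $2,408.58; pay $255.00 → $2,153.58
Installment 7: $2,153.58 +$23.68 interest = $2,177.26; pay $255.00 → $1,922.26
Installment 8: $1,922.26 +$21.14 interest = $1,943.40; pay $255.00 → $1,688.40
Installment 9: $1,688.40 +$18.57 interest = $1,706.97; pay $255.00 → $1,451.97
Installment 10: $1,451.97 +$15.97 interest = $1,467.94; pay $255.00 → $1,212.94
Installment 11: $1,212.94 +$13.34 interest = $1,226.28; pay $255.00 → $971.28
Installment 12: $971.28 +$10.68 interest = $981.96; pay $255.00 → $726.96
Installment 13: $726.96 +$7.99 interest = $734.95; pay $255.00 → $479.95
Installment 14: $479.95 +$5.27 interest = $485.22; pay $255.00 → $230.22
Installment 15: $230.22 +$2.53 interest = $232.75; pay $232.75 → $0.00
Balance reaches $0.00 in installment 15.

15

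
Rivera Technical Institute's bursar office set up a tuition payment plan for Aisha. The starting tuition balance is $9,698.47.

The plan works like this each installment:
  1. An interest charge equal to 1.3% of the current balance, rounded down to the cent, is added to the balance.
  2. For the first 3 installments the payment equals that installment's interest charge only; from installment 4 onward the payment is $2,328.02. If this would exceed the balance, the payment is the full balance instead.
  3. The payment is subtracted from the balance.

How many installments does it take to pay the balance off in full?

# | Opening | Interest | Payment | End bal
1 | $9,698.47 | $126.08 | $126.08 | $9,698.47
2 | $9,698.47 | $126.08 | $126.08 | $9,698.47
3 | $9,698.47 | $126.08 | $126.08 | $9,698.47
4 | $9,698.47 | $126.08 | $2,328.02 | $7,496.53
5 | $7,496.53 | $97.45 | $2,328.02 | $5,265.96
6 | $5,265.96 | $68.45 | $2,328.02 | $3,006.39
7 | $3,006.39 | $39.08 | $2,328.02 | $717.45
8 | $717.45 | $9.32 | $726.77 | $0.00
Balance reaches $0.00 in installment 8.

8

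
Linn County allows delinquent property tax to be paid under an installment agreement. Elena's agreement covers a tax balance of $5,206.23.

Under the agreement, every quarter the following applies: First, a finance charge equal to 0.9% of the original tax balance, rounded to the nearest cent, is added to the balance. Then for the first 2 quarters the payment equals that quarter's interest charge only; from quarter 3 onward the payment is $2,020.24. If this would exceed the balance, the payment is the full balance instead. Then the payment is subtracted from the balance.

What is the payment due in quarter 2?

$46.86

Quarter 1: opening $5,206.23; interest $46.86 → $5,253.09; payment $46.86; balance $5,206.23
Quarter 2: opening $5,206.23; interest $46.86 → $5,253.09; payment $46.86; balance $5,206.23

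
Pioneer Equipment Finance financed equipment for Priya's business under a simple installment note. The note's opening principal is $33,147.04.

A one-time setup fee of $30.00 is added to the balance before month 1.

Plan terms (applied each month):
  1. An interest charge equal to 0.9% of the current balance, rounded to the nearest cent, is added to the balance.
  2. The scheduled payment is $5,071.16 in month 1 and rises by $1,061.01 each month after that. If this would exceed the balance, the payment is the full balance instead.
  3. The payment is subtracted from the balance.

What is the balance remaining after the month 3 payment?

# | Opening | Interest | Payment | End bal
1 | $33,177.04 | $298.59 | $5,071.16 | $28,404.47
2 | $28,404.47 | $255.64 | $6,132.17 | $22,527.94
3 | $22,527.94 | $202.75 | $7,193.18 | $15,537.51

$15,537.51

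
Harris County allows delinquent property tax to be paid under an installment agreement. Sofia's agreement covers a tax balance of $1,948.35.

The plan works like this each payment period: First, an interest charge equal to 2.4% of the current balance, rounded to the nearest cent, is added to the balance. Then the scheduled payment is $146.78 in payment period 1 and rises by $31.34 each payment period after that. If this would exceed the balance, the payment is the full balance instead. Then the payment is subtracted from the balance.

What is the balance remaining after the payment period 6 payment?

$825.63

Payment period 1: opening $1,948.35; interest $46.76 → $1,995.11; payment $146.78; balance $1,848.33
Payment period 2: opening $1,848.33; interest $44.36 → $1,892.69; payment $178.12; balance $1,714.57
Payment period 3: opening $1,714.57; interest $41.15 → $1,755.72; payment $209.46; balance $1,546.26
Payment period 4: opening $1,546.26; interest $37.11 → $1,583.37; payment $240.80; balance $1,342.57
Payment period 5: opening $1,342.57; interest $32.22 → $1,374.79; payment $272.14; balance $1,102.65
Payment period 6: opening $1,102.65; interest $26.46 → $1,129.11; payment $303.48; balance $825.63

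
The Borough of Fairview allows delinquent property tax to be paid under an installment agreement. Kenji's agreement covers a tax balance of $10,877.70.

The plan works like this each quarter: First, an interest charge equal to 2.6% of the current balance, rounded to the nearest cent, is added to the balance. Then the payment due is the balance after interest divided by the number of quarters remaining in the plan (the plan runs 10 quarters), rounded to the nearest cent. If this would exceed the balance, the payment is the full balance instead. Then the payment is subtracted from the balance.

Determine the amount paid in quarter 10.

Quarter 1: $10,877.70 +$282.82 interest = $11,160.52; pay $1,116.05 → $10,044.47
Quarter 2: $10,044.47 +$261.16 interest = $10,305.63; pay $1,145.07 → $9,160.56
Quarter 3: $9,160.56 +$238.17 interest = $9,398.73; pay $1,174.84 → $8,223.89
Quarter 4: $8,223.89 +$213.82 interest = $8,437.71; pay $1,205.39 → $7,232.32
Quarter 5: $7,232.32 +$188.04 interest = $7,420.36; pay $1,236.73 → $6,183.63
Quarter 6: $6,183.63 +$160.77 interest = $6,344.40; pay $1,268.88 → $5,075.52
Quarter 7: $5,075.52 +$131.96 interest = $5,207.48; pay $1,301.87 → $3,905.61
Quarter 8: $3,905.61 +$101.55 interest = $4,007.16; pay $1,335.72 → $2,671.44
Quarter 9: $2,671.44 +$69.46 interest = $2,740.90; pay $1,370.45 → $1,370.45
Quarter 10: $1,370.45 +$35.63 interest = $1,406.08; pay $1,406.08 → $0.00

$1,406.08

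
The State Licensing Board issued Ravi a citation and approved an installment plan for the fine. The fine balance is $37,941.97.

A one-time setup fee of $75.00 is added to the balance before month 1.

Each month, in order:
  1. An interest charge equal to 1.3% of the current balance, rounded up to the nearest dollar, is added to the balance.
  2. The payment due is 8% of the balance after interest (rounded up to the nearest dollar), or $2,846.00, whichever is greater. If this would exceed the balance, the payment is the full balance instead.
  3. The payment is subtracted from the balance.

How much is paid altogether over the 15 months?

Month 1: $38,016.97 +$495.00 interest = $38,511.97; pay $3,081.00 → $35,430.97
Month 2: $35,430.97 +$461.00 interest = $35,891.97; pay $2,872.00 → $33,019.97
Month 3: $33,019.97 +$430.00 interest = $33,449.97; pay $2,846.00 → $30,603.97
Month 4: $30,603.97 +$398.00 interest = $31,001.97; pay $2,846.00 → $28,155.97
Month 5: $28,155.97 +$367.00 interest = $28,522.97; pay $2,846.00 → $25,676.97
Month 6: $25,676.97 +$334.00 interest = $26,010.97; pay $2,846.00 → $23,164.97
Month 7: $23,164.97 +$302.00 interest = $23,466.97; pay $2,846.00 → $20,620.97
Month 8: $20,620.97 +$269.00 interest = $20,889.97; pay $2,846.00 → $18,043.97
Month 9: $18,043.97 +$235.00 interest = $18,278.97; pay $2,846.00 → $15,432.97
Month 10: $15,432.97 +$201.00 interest = $15,633.97; pay $2,846.00 → $12,787.97
Month 11: $12,787.97 +$167.00 interest = $12,954.97; pay $2,846.00 → $10,108.97
Month 12: $10,108.97 +$132.00 interest = $10,240.97; pay $2,846.00 → $7,394.97
Month 13: $7,394.97 +$97.00 interest = $7,491.97; pay $2,846.00 → $4,645.97
Month 14: $4,645.97 +$61.00 interest = $4,706.97; pay $2,846.00 → $1,860.97
Month 15: $1,860.97 +$25.00 interest = $1,885.97; pay $1,885.97 → $0.00
Total paid: $41,990.97

$41,990.97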